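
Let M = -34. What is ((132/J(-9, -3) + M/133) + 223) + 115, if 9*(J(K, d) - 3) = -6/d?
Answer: 1460684/3857 ≈ 378.71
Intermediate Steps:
J(K, d) = 3 - 2/(3*d) (J(K, d) = 3 + (-6/d)/9 = 3 - 2/(3*d))
((132/J(-9, -3) + M/133) + 223) + 115 = ((132/(3 - ⅔/(-3)) - 34/133) + 223) + 115 = ((132/(3 - ⅔*(-⅓)) - 34*1/133) + 223) + 115 = ((132/(3 + 2/9) - 34/133) + 223) + 115 = ((132/(29/9) - 34/133) + 223) + 115 = ((132*(9/29) - 34/133) + 223) + 115 = ((1188/29 - 34/133) + 223) + 115 = (157018/3857 + 223) + 115 = 1017129/3857 + 115 = 1460684/3857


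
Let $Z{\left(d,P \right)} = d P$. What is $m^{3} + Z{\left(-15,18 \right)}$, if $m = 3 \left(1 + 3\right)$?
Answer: $1458$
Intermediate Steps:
$m = 12$ ($m = 3 \cdot 4 = 12$)
$Z{\left(d,P \right)} = P d$
$m^{3} + Z{\left(-15,18 \right)} = 12^{3} + 18 \left(-15\right) = 1728 - 270 = 1458$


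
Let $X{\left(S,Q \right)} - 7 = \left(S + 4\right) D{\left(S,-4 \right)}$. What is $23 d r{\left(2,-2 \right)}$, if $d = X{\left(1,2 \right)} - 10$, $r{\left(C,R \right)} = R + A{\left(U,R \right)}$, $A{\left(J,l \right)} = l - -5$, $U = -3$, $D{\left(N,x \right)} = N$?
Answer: $46$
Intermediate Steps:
$A{\left(J,l \right)} = 5 + l$ ($A{\left(J,l \right)} = l + 5 = 5 + l$)
$X{\left(S,Q \right)} = 7 + S \left(4 + S\right)$ ($X{\left(S,Q \right)} = 7 + \left(S + 4\right) S = 7 + \left(4 + S\right) S = 7 + S \left(4 + S\right)$)
$r{\left(C,R \right)} = 5 + 2 R$ ($r{\left(C,R \right)} = R + \left(5 + R\right) = 5 + 2 R$)
$d = 2$ ($d = \left(7 + 1^{2} + 4 \cdot 1\right) - 10 = \left(7 + 1 + 4\right) - 10 = 12 - 10 = 2$)
$23 d r{\left(2,-2 \right)} = 23 \cdot 2 \left(5 + 2 \left(-2\right)\right) = 46 \left(5 - 4\right) = 46 \cdot 1 = 46$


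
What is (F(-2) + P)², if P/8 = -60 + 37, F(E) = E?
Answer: 34596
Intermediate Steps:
P = -184 (P = 8*(-60 + 37) = 8*(-23) = -184)
(F(-2) + P)² = (-2 - 184)² = (-186)² = 34596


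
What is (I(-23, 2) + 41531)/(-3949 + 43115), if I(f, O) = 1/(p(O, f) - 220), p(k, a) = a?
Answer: 5046016/4758669 ≈ 1.0604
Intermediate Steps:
I(f, O) = 1/(-220 + f) (I(f, O) = 1/(f - 220) = 1/(-220 + f))
(I(-23, 2) + 41531)/(-3949 + 43115) = (1/(-220 - 23) + 41531)/(-3949 + 43115) = (1/(-243) + 41531)/39166 = (-1/243 + 41531)*(1/39166) = (10092032/243)*(1/39166) = 5046016/4758669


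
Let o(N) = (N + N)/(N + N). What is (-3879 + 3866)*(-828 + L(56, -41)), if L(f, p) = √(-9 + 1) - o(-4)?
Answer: 10777 - 26*I*√2 ≈ 10777.0 - 36.77*I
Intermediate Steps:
o(N) = 1 (o(N) = (2*N)/((2*N)) = (2*N)*(1/(2*N)) = 1)
L(f, p) = -1 + 2*I*√2 (L(f, p) = √(-9 + 1) - 1*1 = √(-8) - 1 = 2*I*√2 - 1 = -1 + 2*I*√2)
(-3879 + 3866)*(-828 + L(56, -41)) = (-3879 + 3866)*(-828 + (-1 + 2*I*√2)) = -13*(-829 + 2*I*√2) = 10777 - 26*I*√2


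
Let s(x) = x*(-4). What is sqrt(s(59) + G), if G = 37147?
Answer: sqrt(36911) ≈ 192.12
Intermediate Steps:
s(x) = -4*x
sqrt(s(59) + G) = sqrt(-4*59 + 37147) = sqrt(-236 + 37147) = sqrt(36911)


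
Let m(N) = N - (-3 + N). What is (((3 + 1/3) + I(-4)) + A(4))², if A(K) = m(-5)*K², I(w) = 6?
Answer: 29584/9 ≈ 3287.1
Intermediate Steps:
m(N) = 3 (m(N) = N + (3 - N) = 3)
A(K) = 3*K²
(((3 + 1/3) + I(-4)) + A(4))² = (((3 + 1/3) + 6) + 3*4²)² = (((3 + ⅓) + 6) + 3*16)² = ((10/3 + 6) + 48)² = (28/3 + 48)² = (172/3)² = 29584/9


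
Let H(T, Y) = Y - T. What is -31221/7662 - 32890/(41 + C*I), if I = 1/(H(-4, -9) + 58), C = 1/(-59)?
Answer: -10154059787/12593774 ≈ -806.28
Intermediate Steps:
C = -1/59 ≈ -0.016949
I = 1/53 (I = 1/((-9 - 1*(-4)) + 58) = 1/((-9 + 4) + 58) = 1/(-5 + 58) = 1/53 ≈ 0.018868)
-31221/7662 - 32890/(41 + C*I) = -31221/7662 - 32890/(41 - 1/59*1/53) = -31221*1/7662 - 32890/(41 - 1/3127) = -10407/2554 - 32890/128206/3127 = -10407/2554 - 32890*3127/128206 = -10407/2554 - 3955655/4931 = -10154059787/12593774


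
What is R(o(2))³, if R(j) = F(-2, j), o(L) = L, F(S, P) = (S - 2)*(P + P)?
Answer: -4096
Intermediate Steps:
F(S, P) = 2*P*(-2 + S) (F(S, P) = (-2 + S)*(2*P) = 2*P*(-2 + S))
R(j) = -8*j (R(j) = 2*j*(-2 - 2) = 2*j*(-4) = -8*j)
R(o(2))³ = (-8*2)³ = (-16)³ = -4096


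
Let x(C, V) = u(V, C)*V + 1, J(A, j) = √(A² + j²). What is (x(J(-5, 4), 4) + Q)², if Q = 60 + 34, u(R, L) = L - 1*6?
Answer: 5697 + 568*√41 ≈ 9334.0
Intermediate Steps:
u(R, L) = -6 + L (u(R, L) = L - 6 = -6 + L)
x(C, V) = 1 + V*(-6 + C) (x(C, V) = (-6 + C)*V + 1 = V*(-6 + C) + 1 = 1 + V*(-6 + C))
Q = 94
(x(J(-5, 4), 4) + Q)² = ((1 + 4*(-6 + √((-5)² + 4²))) + 94)² = ((1 + 4*(-6 + √(25 + 16))) + 94)² = ((1 + 4*(-6 + √41)) + 94)² = ((1 + (-24 + 4*√41)) + 94)² = ((-23 + 4*√41) + 94)² = (71 + 4*√41)²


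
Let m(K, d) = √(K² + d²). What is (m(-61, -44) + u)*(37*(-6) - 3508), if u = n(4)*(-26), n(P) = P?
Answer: 387920 - 3730*√5657 ≈ 1.0738e+5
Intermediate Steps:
u = -104 (u = 4*(-26) = -104)
(m(-61, -44) + u)*(37*(-6) - 3508) = (√((-61)² + (-44)²) - 104)*(37*(-6) - 3508) = (√(3721 + 1936) - 104)*(-222 - 3508) = (√5657 - 104)*(-3730) = (-104 + √5657)*(-3730) = 387920 - 3730*√5657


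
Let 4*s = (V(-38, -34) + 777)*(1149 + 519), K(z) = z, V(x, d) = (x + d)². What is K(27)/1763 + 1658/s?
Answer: 70037953/4382354331 ≈ 0.015982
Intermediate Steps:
V(x, d) = (d + x)²
s = 2485737 (s = (((-34 - 38)² + 777)*(1149 + 519))/4 = (((-72)² + 777)*1668)/4 = ((5184 + 777)*1668)/4 = (5961*1668)/4 = (¼)*9942948 = 2485737)
K(27)/1763 + 1658/s = 27/1763 + 1658/2485737 = 70037953/4382354331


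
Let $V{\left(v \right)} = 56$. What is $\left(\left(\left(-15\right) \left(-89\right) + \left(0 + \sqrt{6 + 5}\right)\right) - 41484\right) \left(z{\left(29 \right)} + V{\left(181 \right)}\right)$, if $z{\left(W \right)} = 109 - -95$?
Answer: $-10438740 + 260 \sqrt{11} \approx -1.0438 \cdot 10^{7}$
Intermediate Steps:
$z{\left(W \right)} = 204$ ($z{\left(W \right)} = 109 + 95 = 204$)
$\left(\left(\left(-15\right) \left(-89\right) + \left(0 + \sqrt{6 + 5}\right)\right) - 41484\right) \left(z{\left(29 \right)} + V{\left(181 \right)}\right) = \left(\left(\left(-15\right) \left(-89\right) + \left(0 + \sqrt{6 + 5}\right)\right) - 41484\right) \left(204 + 56\right) = \left(\left(1335 + \left(0 + \sqrt{11}\right)\right) - 41484\right) 260 = \left(\left(1335 + \sqrt{11}\right) - 41484\right) 260 = \left(-40149 + \sqrt{11}\right) 260 = -10438740 + 260 \sqrt{11}$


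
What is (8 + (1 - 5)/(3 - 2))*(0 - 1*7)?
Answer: -28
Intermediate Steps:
(8 + (1 - 5)/(3 - 2))*(0 - 1*7) = (8 - 4/1)*(0 - 7) = (8 - 4*1)*(-7) = (8 - 4)*(-7) = 4*(-7) = -28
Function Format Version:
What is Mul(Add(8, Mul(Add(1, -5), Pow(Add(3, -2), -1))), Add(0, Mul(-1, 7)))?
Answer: -28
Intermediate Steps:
Mul(Add(8, Mul(Add(1, -5), Pow(Add(3, -2), -1))), Add(0, Mul(-1, 7))) = Mul(Add(8, Mul(-4, Pow(1, -1))), Add(0, -7)) = Mul(Add(8, Mul(-4, 1)), -7) = Mul(Add(8, -4), -7) = Mul(4, -7) = -28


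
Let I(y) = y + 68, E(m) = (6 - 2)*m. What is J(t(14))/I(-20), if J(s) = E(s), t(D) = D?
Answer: 7/6 ≈ 1.1667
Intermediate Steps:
E(m) = 4*m
I(y) = 68 + y
J(s) = 4*s
J(t(14))/I(-20) = (4*14)/(68 - 20) = 56/48 = 56*(1/48) = 7/6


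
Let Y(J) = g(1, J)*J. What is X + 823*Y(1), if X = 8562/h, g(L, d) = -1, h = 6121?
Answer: -5029021/6121 ≈ -821.60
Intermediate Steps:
X = 8562/6121 ≈ 1.3988
Y(J) = -J
X + 823*Y(1) = 8562/6121 + 823*(-1*1) = 8562/6121 + 823*(-1) = 8562/6121 - 823 = -5029021/6121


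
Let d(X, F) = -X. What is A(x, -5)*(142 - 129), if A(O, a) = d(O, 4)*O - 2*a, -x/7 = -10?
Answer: -63570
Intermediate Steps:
x = 70 (x = -7*(-10) = 70)
A(O, a) = -O² - 2*a (A(O, a) = (-O)*O - 2*a = -O² - 2*a)
A(x, -5)*(142 - 129) = (-1*70² - 2*(-5))*(142 - 129) = (-1*4900 + 10)*13 = (-4900 + 10)*13 = -4890*13 = -63570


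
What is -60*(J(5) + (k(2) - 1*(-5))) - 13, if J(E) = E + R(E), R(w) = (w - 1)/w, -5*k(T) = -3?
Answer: -697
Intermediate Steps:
k(T) = 3/5 (k(T) = -1/5*(-3) = 3/5)
R(w) = (-1 + w)/w
J(E) = E + (-1 + E)/E
-60*(J(5) + (k(2) - 1*(-5))) - 13 = -60*((1 + 5 - 1/5) + (3/5 - 1*(-5))) - 13 = -60*((1 + 5 - 1*1/5) + (3/5 + 5)) - 13 = -60*((1 + 5 - 1/5) + 28/5) - 13 = -60*(29/5 + 28/5) - 13 = -60*57/5 - 13 = -15*228/5 - 13 = -684 - 13 = -697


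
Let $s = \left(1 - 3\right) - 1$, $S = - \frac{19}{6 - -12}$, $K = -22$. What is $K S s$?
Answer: $- \frac{209}{3} \approx -69.667$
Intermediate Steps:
$S = - \frac{19}{18}$ ($S = - \frac{19}{6 + 12} = - \frac{19}{18} \approx -1.0556$)
$s = -3$ ($s = -2 - 1 = -3$)
$K S s = \left(-22\right) \left(- \frac{19}{18}\right) \left(-3\right) = \frac{209}{9} \left(-3\right) = - \frac{209}{3}$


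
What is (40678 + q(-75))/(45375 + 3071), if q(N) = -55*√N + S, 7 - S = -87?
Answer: 20386/24223 - 275*I*√3/48446 ≈ 0.8416 - 0.0098319*I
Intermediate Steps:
S = 94 (S = 7 - 1*(-87) = 7 + 87 = 94)
q(N) = 94 - 55*√N (q(N) = -55*√N + 94 = 94 - 55*√N)
(40678 + q(-75))/(45375 + 3071) = (40678 + (94 - 275*I*√3))/(45375 + 3071) = (40678 + (94 - 275*I*√3))/48446 = (40678 + (94 - 275*I*√3))*(1/48446) = (40772 - 275*I*√3)*(1/48446) = 20386/24223 - 275*I*√3/48446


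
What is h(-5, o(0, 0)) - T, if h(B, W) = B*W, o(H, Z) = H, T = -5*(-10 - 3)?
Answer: -65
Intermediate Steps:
T = 65 (T = -5*(-13) = 65)
h(-5, o(0, 0)) - T = -5*0 - 1*65 = 0 - 65 = -65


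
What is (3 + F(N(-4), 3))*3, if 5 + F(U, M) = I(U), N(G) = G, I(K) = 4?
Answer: 6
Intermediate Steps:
F(U, M) = -1 (F(U, M) = -5 + 4 = -1)
(3 + F(N(-4), 3))*3 = (3 - 1)*3 = 2*3 = 6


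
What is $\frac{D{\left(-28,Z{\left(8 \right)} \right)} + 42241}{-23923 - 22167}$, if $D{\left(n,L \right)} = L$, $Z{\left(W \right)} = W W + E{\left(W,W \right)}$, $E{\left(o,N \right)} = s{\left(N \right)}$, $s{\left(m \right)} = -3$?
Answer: $- \frac{21151}{23045} \approx -0.91781$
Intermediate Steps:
$E{\left(o,N \right)} = -3$
$Z{\left(W \right)} = -3 + W^{2}$ ($Z{\left(W \right)} = W W - 3 = W^{2} - 3 = -3 + W^{2}$)
$\frac{D{\left(-28,Z{\left(8 \right)} \right)} + 42241}{-23923 - 22167} = \frac{\left(-3 + 8^{2}\right) + 42241}{-23923 - 22167} = \frac{\left(-3 + 64\right) + 42241}{-46090} = \left(61 + 42241\right) \left(- \frac{1}{46090}\right) = 42302 \left(- \frac{1}{46090}\right) = - \frac{21151}{23045}$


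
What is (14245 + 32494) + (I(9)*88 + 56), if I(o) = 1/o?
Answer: 421243/9 ≈ 46805.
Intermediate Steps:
(14245 + 32494) + (I(9)*88 + 56) = (14245 + 32494) + (88/9 + 56) = 46739 + ((⅑)*88 + 56) = 46739 + (88/9 + 56) = 46739 + 592/9 = 421243/9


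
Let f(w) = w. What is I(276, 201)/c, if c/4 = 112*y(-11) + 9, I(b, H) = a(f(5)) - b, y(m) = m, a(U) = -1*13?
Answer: 289/4892 ≈ 0.059076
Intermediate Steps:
a(U) = -13
I(b, H) = -13 - b
c = -4892 (c = 4*(112*(-11) + 9) = 4*(-1232 + 9) = 4*(-1223) = -4892)
I(276, 201)/c = (-13 - 1*276)/(-4892) = (-13 - 276)*(-1/4892) = -289*(-1/4892) = 289/4892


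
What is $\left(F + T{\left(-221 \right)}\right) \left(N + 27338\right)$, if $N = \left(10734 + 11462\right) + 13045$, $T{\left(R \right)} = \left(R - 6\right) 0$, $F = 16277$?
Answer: $1018598383$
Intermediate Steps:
$T{\left(R \right)} = 0$ ($T{\left(R \right)} = \left(-6 + R\right) 0 = 0$)
$N = 35241$ ($N = 22196 + 13045 = 35241$)
$\left(F + T{\left(-221 \right)}\right) \left(N + 27338\right) = \left(16277 + 0\right) \left(35241 + 27338\right) = 16277 \cdot 62579 = 1018598383$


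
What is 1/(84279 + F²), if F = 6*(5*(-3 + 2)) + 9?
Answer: 1/84720 ≈ 1.1804e-5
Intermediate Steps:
F = -21 (F = 6*(5*(-1)) + 9 = 6*(-5) + 9 = -30 + 9 = -21)
1/(84279 + F²) = 1/(84279 + (-21)²) = 1/(84279 + 441) = 1/84720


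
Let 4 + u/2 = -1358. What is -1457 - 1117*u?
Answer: 3041251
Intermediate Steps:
u = -2724 (u = -8 + 2*(-1358) = -8 - 2716 = -2724)
-1457 - 1117*u = -1457 - 1117*(-2724) = -1457 + 3042708 = 3041251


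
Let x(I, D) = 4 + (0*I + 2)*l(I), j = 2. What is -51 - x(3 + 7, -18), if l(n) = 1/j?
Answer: -56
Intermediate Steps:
l(n) = ½ (l(n) = 1/2 = ½)
x(I, D) = 5 (x(I, D) = 4 + (0*I + 2)*(½) = 4 + (0 + 2)*(½) = 4 + 2*(½) = 4 + 1 = 5)
-51 - x(3 + 7, -18) = -51 - 1*5 = -51 - 5 = -56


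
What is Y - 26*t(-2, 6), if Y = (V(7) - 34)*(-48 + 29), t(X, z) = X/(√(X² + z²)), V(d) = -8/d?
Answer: 4674/7 + 13*√10/5 ≈ 675.94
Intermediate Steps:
t(X, z) = X/√(X² + z²)
Y = 4674/7 (Y = (-8/7 - 34)*(-48 + 29) = (-8*⅐ - 34)*(-19) = (-8/7 - 34)*(-19) = -246/7*(-19) = 4674/7 ≈ 667.71)
Y - 26*t(-2, 6) = 4674/7 - (-52)/√((-2)² + 6²) = 4674/7 - (-52)/√(4 + 36) = 4674/7 - (-52)/√40 = 4674/7 - (-52)*√10/20 = 4674/7 - (-13)*√10/5 = 4674/7 + 13*√10/5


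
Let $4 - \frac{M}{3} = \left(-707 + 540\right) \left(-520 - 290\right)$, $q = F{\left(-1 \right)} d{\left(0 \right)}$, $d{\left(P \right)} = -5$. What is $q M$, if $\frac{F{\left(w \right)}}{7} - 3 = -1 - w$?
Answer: $42608790$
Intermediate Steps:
$F{\left(w \right)} = 14 - 7 w$ ($F{\left(w \right)} = 21 + 7 \left(-1 - w\right) = 21 - \left(7 + 7 w\right) = 14 - 7 w$)
$q = -105$ ($q = \left(14 - -7\right) \left(-5\right) = \left(14 + 7\right) \left(-5\right) = 21 \left(-5\right) = -105$)
$M = -405798$ ($M = 12 - 3 \left(-707 + 540\right) \left(-520 - 290\right) = 12 - 3 \left(\left(-167\right) \left(-810\right)\right) = 12 - 405810 = -405798$)
$q M = \left(-105\right) \left(-405798\right) = 42608790$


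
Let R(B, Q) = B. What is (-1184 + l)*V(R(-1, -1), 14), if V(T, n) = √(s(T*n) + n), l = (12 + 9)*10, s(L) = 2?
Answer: -3896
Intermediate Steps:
l = 210 (l = 21*10 = 210)
V(T, n) = √(2 + n)
(-1184 + l)*V(R(-1, -1), 14) = (-1184 + 210)*√(2 + 14) = -974*√16 = -974*4 = -3896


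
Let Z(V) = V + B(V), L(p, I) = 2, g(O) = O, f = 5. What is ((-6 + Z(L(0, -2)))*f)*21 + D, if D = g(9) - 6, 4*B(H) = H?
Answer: -729/2 ≈ -364.50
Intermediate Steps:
B(H) = H/4
Z(V) = 5*V/4 (Z(V) = V + V/4 = 5*V/4)
D = 3 (D = 9 - 6 = 3)
((-6 + Z(L(0, -2)))*f)*21 + D = ((-6 + (5/4)*2)*5)*21 + 3 = ((-6 + 5/2)*5)*21 + 3 = -7/2*5*21 + 3 = -35/2*21 + 3 = -735/2 + 3 = -729/2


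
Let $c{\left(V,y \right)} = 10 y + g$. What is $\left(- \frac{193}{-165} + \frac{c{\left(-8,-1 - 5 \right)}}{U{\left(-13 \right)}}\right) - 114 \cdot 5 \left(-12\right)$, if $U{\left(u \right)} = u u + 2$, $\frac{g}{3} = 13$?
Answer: $\frac{7148894}{1045} \approx 6841.0$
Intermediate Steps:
$g = 39$ ($g = 3 \cdot 13 = 39$)
$U{\left(u \right)} = 2 + u^{2}$ ($U{\left(u \right)} = u^{2} + 2 = 2 + u^{2}$)
$c{\left(V,y \right)} = 39 + 10 y$ ($c{\left(V,y \right)} = 10 y + 39 = 39 + 10 y$)
$\left(- \frac{193}{-165} + \frac{c{\left(-8,-1 - 5 \right)}}{U{\left(-13 \right)}}\right) - 114 \cdot 5 \left(-12\right) = \left(- \frac{193}{-165} + \frac{39 + 10 \left(-1 - 5\right)}{2 + \left(-13\right)^{2}}\right) - 114 \cdot 5 \left(-12\right) = \left(\left(-193\right) \left(- \frac{1}{165}\right) + \frac{39 + 10 \left(-1 - 5\right)}{2 + 169}\right) - -6840 = \left(\frac{193}{165} + \frac{39 + 10 \left(-6\right)}{171}\right) + 6840 = \left(\frac{193}{165} + \left(39 - 60\right) \frac{1}{171}\right) + 6840 = \left(\frac{193}{165} - \frac{7}{57}\right) + 6840 = \frac{1094}{1045} + 6840 = \frac{7148894}{1045}$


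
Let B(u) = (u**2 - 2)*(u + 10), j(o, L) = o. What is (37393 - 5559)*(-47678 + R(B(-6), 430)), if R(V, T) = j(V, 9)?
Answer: -1513452028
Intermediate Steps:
B(u) = (-2 + u**2)*(10 + u)
R(V, T) = V
(37393 - 5559)*(-47678 + R(B(-6), 430)) = (37393 - 5559)*(-47678 + (-20 + (-6)**3 - 2*(-6) + 10*(-6)**2)) = 31834*(-47678 + (-20 - 216 + 12 + 10*36)) = 31834*(-47678 + (-20 - 216 + 12 + 360)) = 31834*(-47678 + 136) = 31834*(-47542) = -1513452028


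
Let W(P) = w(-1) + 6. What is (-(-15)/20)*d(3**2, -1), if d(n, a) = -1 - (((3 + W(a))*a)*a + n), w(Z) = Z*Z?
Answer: -15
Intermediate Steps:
w(Z) = Z**2
W(P) = 7 (W(P) = (-1)**2 + 6 = 1 + 6 = 7)
d(n, a) = -1 - n - 10*a**2 (d(n, a) = -1 - (((3 + 7)*a)*a + n) = -1 - ((10*a)*a + n) = -1 - (10*a**2 + n) = -1 - (n + 10*a**2) = -1 + (-n - 10*a**2) = -1 - n - 10*a**2)
(-(-15)/20)*d(3**2, -1) = (-(-15)/20)*(-1 - 1*3**2 - 10*(-1)**2) = (-(-15)/20)*(-1 - 1*9 - 10*1) = (-1*(-3/4))*(-1 - 9 - 10) = (3/4)*(-20) = -15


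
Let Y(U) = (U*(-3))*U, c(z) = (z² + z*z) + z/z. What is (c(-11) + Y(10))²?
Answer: 3249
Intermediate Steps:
c(z) = 1 + 2*z² (c(z) = (z² + z²) + 1 = 2*z² + 1 = 1 + 2*z²)
Y(U) = -3*U² (Y(U) = (-3*U)*U = -3*U²)
(c(-11) + Y(10))² = ((1 + 2*(-11)²) - 3*10²)² = ((1 + 2*121) - 3*100)² = ((1 + 242) - 300)² = (243 - 300)² = (-57)² = 3249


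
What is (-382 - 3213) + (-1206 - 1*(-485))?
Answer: -4316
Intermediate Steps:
(-382 - 3213) + (-1206 - 1*(-485)) = -3595 + (-1206 + 485) = -3595 - 721 = -4316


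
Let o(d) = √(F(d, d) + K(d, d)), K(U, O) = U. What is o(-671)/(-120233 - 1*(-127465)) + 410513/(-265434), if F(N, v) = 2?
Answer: -410513/265434 + I*√669/7232 ≈ -1.5466 + 0.0035765*I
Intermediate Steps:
o(d) = √(2 + d)
o(-671)/(-120233 - 1*(-127465)) + 410513/(-265434) = √(2 - 671)/(-120233 - 1*(-127465)) + 410513/(-265434) = √(-669)/(-120233 + 127465) + 410513*(-1/265434) = (I*√669)/7232 - 410513/265434 = (I*√669)*(1/7232) - 410513/265434 = I*√669/7232 - 410513/265434 = -410513/265434 + I*√669/7232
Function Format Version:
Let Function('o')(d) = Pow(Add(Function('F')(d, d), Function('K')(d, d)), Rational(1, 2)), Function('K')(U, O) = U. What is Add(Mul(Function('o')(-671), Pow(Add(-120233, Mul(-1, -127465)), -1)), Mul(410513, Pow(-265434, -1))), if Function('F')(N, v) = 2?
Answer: Add(Rational(-410513, 265434), Mul(Rational(1, 7232), I, Pow(669, Rational(1, 2)))) ≈ Add(-1.5466, Mul(0.0035765, I))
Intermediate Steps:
Function('o')(d) = Pow(Add(2, d), Rational(1, 2))
Add(Mul(Function('o')(-671), Pow(Add(-120233, Mul(-1, -127465)), -1)), Mul(410513, Pow(-265434, -1))) = Add(Mul(Pow(Add(2, -671), Rational(1, 2)), Pow(Add(-120233, Mul(-1, -127465)), -1)), Mul(410513, Pow(-265434, -1))) = Add(Mul(Pow(-669, Rational(1, 2)), Pow(Add(-120233, 127465), -1)), Mul(410513, Rational(-1, 265434))) = Add(Mul(Mul(I, Pow(669, Rational(1, 2))), Pow(7232, -1)), Rational(-410513, 265434)) = Add(Mul(Mul(I, Pow(669, Rational(1, 2))), Rational(1, 7232)), Rational(-410513, 265434)) = Add(Mul(Rational(1, 7232), I, Pow(669, Rational(1, 2))), Rational(-410513, 265434)) = Add(Rational(-410513, 265434), Mul(Rational(1, 7232), I, Pow(669, Rational(1, 2))))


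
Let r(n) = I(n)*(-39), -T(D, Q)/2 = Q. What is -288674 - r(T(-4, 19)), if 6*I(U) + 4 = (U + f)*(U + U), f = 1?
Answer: -270422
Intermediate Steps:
I(U) = -2/3 + U*(1 + U)/3 (I(U) = -2/3 + ((U + 1)*(U + U))/6 = -2/3 + ((1 + U)*(2*U))/6 = -2/3 + (2*U*(1 + U))/6 = -2/3 + U*(1 + U)/3)
T(D, Q) = -2*Q
r(n) = 26 - 13*n - 13*n**2 (r(n) = (-2/3 + n/3 + n**2/3)*(-39) = 26 - 13*n - 13*n**2)
-288674 - r(T(-4, 19)) = -288674 - (26 - (-26)*19 - 13*(-2*19)**2) = -288674 - (26 - 13*(-38) - 13*(-38)**2) = -288674 - (26 + 494 - 13*1444) = -288674 - (26 + 494 - 18772) = -288674 - 1*(-18252) = -288674 + 18252 = -270422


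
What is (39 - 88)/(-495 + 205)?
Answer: 49/290 ≈ 0.16897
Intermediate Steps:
(39 - 88)/(-495 + 205) = -49/(-290) = -49*(-1/290) = 49/290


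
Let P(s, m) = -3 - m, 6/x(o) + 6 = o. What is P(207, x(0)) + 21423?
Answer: 21421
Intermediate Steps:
x(o) = 6/(-6 + o)
P(207, x(0)) + 21423 = (-3 - 6/(-6 + 0)) + 21423 = (-3 - 6/(-6)) + 21423 = (-3 - 6*(-1)/6) + 21423 = (-3 - 1*(-1)) + 21423 = (-3 + 1) + 21423 = -2 + 21423 = 21421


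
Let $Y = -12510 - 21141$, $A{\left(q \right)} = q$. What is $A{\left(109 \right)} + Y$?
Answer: $-33542$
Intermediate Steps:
$Y = -33651$ ($Y = -12510 - 21141 = -33651$)
$A{\left(109 \right)} + Y = 109 - 33651 = -33542$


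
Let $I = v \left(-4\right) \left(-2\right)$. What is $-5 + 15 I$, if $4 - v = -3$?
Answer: $835$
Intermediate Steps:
$v = 7$ ($v = 4 - -3 = 4 + 3 = 7$)
$I = 56$ ($I = 7 \left(-4\right) \left(-2\right) = \left(-28\right) \left(-2\right) = 56$)
$-5 + 15 I = -5 + 15 \cdot 56 = -5 + 840 = 835$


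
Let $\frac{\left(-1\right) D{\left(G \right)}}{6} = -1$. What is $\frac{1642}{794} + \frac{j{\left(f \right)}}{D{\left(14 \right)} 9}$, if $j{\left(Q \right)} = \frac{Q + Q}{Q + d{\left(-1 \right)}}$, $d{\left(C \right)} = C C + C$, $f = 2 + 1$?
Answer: $\frac{22564}{10719} \approx 2.105$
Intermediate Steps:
$f = 3$
$d{\left(C \right)} = C + C^{2}$ ($d{\left(C \right)} = C^{2} + C = C + C^{2}$)
$D{\left(G \right)} = 6$ ($D{\left(G \right)} = \left(-6\right) \left(-1\right) = 6$)
$j{\left(Q \right)} = 2$ ($j{\left(Q \right)} = \frac{Q + Q}{Q - \left(1 - 1\right)} = \frac{2 Q}{Q - 0} = \frac{2 Q}{Q + 0} = \frac{2 Q}{Q} = 2$)
$\frac{1642}{794} + \frac{j{\left(f \right)}}{D{\left(14 \right)} 9} = \frac{1642}{794} + \frac{2}{6 \cdot 9} = 1642 \cdot \frac{1}{794} + \frac{2}{54} = \frac{821}{397} + 2 \cdot \frac{1}{54} = \frac{821}{397} + \frac{1}{27} = \frac{22564}{10719}$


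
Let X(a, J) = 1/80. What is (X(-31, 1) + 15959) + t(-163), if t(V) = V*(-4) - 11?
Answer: 1328001/80 ≈ 16600.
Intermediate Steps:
X(a, J) = 1/80
t(V) = -11 - 4*V (t(V) = -4*V - 11 = -11 - 4*V)
(X(-31, 1) + 15959) + t(-163) = (1/80 + 15959) + (-11 - 4*(-163)) = 1276721/80 + (-11 + 652) = 1276721/80 + 641 = 1328001/80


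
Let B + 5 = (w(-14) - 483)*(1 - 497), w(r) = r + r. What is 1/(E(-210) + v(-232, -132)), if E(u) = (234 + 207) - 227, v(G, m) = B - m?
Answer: 1/253797 ≈ 3.9402e-6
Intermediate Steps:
w(r) = 2*r
B = 253451 (B = -5 + (2*(-14) - 483)*(1 - 497) = -5 + (-28 - 483)*(-496) = -5 - 511*(-496) = -5 + 253456 = 253451)
v(G, m) = 253451 - m
E(u) = 214 (E(u) = 441 - 227 = 214)
1/(E(-210) + v(-232, -132)) = 1/(214 + (253451 - 1*(-132))) = 1/(214 + (253451 + 132)) = 1/(214 + 253583) = 1/253797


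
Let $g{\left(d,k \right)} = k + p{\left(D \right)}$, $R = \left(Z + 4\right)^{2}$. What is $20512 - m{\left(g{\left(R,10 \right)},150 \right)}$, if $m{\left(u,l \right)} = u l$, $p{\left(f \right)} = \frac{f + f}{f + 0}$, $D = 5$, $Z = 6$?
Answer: $18712$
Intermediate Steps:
$p{\left(f \right)} = 2$ ($p{\left(f \right)} = \frac{2 f}{f} = 2$)
$R = 100$ ($R = \left(6 + 4\right)^{2} = 10^{2} = 100$)
$g{\left(d,k \right)} = 2 + k$ ($g{\left(d,k \right)} = k + 2 = 2 + k$)
$m{\left(u,l \right)} = l u$
$20512 - m{\left(g{\left(R,10 \right)},150 \right)} = 20512 - 150 \left(2 + 10\right) = 20512 - 150 \cdot 12 = 20512 - 1800 = 18712$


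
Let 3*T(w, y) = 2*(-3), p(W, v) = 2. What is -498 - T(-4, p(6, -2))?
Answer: -496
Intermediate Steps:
T(w, y) = -2 (T(w, y) = (2*(-3))/3 = (⅓)*(-6) = -2)
-498 - T(-4, p(6, -2)) = -498 - 1*(-2) = -498 + 2 = -496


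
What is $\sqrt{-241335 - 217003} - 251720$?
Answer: $-251720 + i \sqrt{458338} \approx -2.5172 \cdot 10^{5} + 677.01 i$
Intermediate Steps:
$\sqrt{-241335 - 217003} - 251720 = \sqrt{-458338} - 251720 = i \sqrt{458338} - 251720 = -251720 + i \sqrt{458338}$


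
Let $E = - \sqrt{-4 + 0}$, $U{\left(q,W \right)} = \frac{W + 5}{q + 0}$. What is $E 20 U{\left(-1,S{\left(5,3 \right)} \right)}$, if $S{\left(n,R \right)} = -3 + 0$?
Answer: $80 i \approx 80.0 i$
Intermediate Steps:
$S{\left(n,R \right)} = -3$
$U{\left(q,W \right)} = \frac{5 + W}{q}$
$E = - 2 i$ ($E = - \sqrt{-4} = - 2 i \approx - 2.0 i$)
$E 20 U{\left(-1,S{\left(5,3 \right)} \right)} = - 2 i 20 \frac{5 - 3}{-1} = - 40 i \left(\left(-1\right) 2\right) = - 40 i \left(-2\right) = 80 i$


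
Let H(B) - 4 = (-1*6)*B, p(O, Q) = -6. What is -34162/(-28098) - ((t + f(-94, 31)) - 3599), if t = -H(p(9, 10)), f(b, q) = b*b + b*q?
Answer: -32056786/14049 ≈ -2281.8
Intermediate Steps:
H(B) = 4 - 6*B (H(B) = 4 + (-1*6)*B = 4 - 6*B)
f(b, q) = b² + b*q
t = -40 (t = -(4 - 6*(-6)) = -(4 + 36) = -1*40 = -40)
-34162/(-28098) - ((t + f(-94, 31)) - 3599) = -34162/(-28098) - ((-40 - 94*(-94 + 31)) - 3599) = -34162*(-1/28098) - ((-40 - 94*(-63)) - 3599) = 17081/14049 - ((-40 + 5922) - 3599) = 17081/14049 - (5882 - 3599) = 17081/14049 - 1*2283 = 17081/14049 - 2283 = -32056786/14049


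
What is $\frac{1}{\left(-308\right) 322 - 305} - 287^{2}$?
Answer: $- \frac{8194150490}{99481} \approx -82369.0$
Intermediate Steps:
$\frac{1}{\left(-308\right) 322 - 305} - 287^{2} = \frac{1}{-99176 - 305} - 82369 = \frac{1}{-99481} - 82369 = - \frac{1}{99481} - 82369 = - \frac{8194150490}{99481}$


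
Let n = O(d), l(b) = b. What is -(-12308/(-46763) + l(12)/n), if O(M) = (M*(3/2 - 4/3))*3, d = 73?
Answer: -2020796/3413699 ≈ -0.59197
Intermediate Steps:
O(M) = M/2 (O(M) = (M*(3*(½) - 4*⅓))*3 = (M*(3/2 - 4/3))*3 = (M*(⅙))*3 = (M/6)*3 = M/2)
n = 73/2 (n = (½)*73 = 73/2 ≈ 36.500)
-(-12308/(-46763) + l(12)/n) = -(-12308/(-46763) + 12/(73/2)) = -(-12308*(-1/46763) + 12*(2/73)) = -(12308/46763 + 24/73) = -1*2020796/3413699 = -2020796/3413699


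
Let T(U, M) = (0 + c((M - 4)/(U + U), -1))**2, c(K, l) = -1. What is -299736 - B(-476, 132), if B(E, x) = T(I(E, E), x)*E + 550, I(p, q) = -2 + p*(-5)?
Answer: -299810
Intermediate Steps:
I(p, q) = -2 - 5*p
T(U, M) = 1 (T(U, M) = (0 - 1)**2 = (-1)**2 = 1)
B(E, x) = 550 + E (B(E, x) = 1*E + 550 = E + 550 = 550 + E)
-299736 - B(-476, 132) = -299736 - (550 - 476) = -299736 - 1*74 = -299736 - 74 = -299810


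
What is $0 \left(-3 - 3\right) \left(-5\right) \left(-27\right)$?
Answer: $0$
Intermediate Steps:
$0 \left(-3 - 3\right) \left(-5\right) \left(-27\right) = 0 \left(-6\right) \left(-5\right) \left(-27\right) = 0 \left(-5\right) \left(-27\right) = 0 \left(-27\right) = 0$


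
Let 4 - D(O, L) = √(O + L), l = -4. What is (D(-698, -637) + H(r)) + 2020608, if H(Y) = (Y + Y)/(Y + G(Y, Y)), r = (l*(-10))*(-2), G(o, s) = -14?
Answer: 94968844/47 - I*√1335 ≈ 2.0206e+6 - 36.538*I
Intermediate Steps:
D(O, L) = 4 - √(L + O) (D(O, L) = 4 - √(O + L) = 4 - √(L + O))
r = -80 (r = -4*(-10)*(-2) = 40*(-2) = -80)
H(Y) = 2*Y/(-14 + Y) (H(Y) = (Y + Y)/(Y - 14) = (2*Y)/(-14 + Y) = 2*Y/(-14 + Y))
(D(-698, -637) + H(r)) + 2020608 = ((4 - √(-637 - 698)) + 2*(-80)/(-14 - 80)) + 2020608 = ((4 - √(-1335)) + 2*(-80)/(-94)) + 2020608 = ((4 - I*√1335) + 2*(-80)*(-1/94)) + 2020608 = ((4 - I*√1335) + 80/47) + 2020608 = (268/47 - I*√1335) + 2020608 = 94968844/47 - I*√1335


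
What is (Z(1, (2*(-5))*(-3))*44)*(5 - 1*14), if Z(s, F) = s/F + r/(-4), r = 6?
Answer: 2904/5 ≈ 580.80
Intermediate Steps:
Z(s, F) = -3/2 + s/F (Z(s, F) = s/F + 6/(-4) = s/F + 6*(-¼) = s/F - 3/2 = -3/2 + s/F)
(Z(1, (2*(-5))*(-3))*44)*(5 - 1*14) = ((-3/2 + 1/((2*(-5))*(-3)))*44)*(5 - 1*14) = ((-3/2 + 1/(-10*(-3)))*44)*(5 - 14) = ((-3/2 + 1/30)*44)*(-9) = -22/15*44*(-9) = -968/15*(-9) = 2904/5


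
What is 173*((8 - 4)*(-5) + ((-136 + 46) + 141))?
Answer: 5363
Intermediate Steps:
173*((8 - 4)*(-5) + ((-136 + 46) + 141)) = 173*(4*(-5) + (-90 + 141)) = 173*(-20 + 51) = 173*31 = 5363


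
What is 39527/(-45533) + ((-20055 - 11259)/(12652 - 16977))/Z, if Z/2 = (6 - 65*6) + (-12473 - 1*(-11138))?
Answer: -98194436302/112841018925 ≈ -0.87020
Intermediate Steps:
Z = -3438 (Z = 2*((6 - 65*6) + (-12473 - 1*(-11138))) = 2*((6 - 390) + (-12473 + 11138)) = 2*(-384 - 1335) = 2*(-1719) = -3438)
39527/(-45533) + ((-20055 - 11259)/(12652 - 16977))/Z = 39527/(-45533) + ((-20055 - 11259)/(12652 - 16977))/(-3438) = 39527*(-1/45533) - 31314/(-4325)*(-1/3438) = -39527/45533 - 31314*(-1/4325)*(-1/3438) = -39527/45533 + (31314/4325)*(-1/3438) = -39527/45533 - 5219/2478225 = -98194436302/112841018925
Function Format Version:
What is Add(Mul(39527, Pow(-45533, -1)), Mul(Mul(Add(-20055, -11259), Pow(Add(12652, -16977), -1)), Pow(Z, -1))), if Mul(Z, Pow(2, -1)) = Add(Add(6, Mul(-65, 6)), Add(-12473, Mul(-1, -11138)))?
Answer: Rational(-98194436302, 112841018925) ≈ -0.87020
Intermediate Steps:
Z = -3438 (Z = Mul(2, Add(Add(6, Mul(-65, 6)), Add(-12473, Mul(-1, -11138)))) = Mul(2, Add(Add(6, -390), Add(-12473, 11138))) = Mul(2, Add(-384, -1335)) = Mul(2, -1719) = -3438)
Add(Mul(39527, Pow(-45533, -1)), Mul(Mul(Add(-20055, -11259), Pow(Add(12652, -16977), -1)), Pow(Z, -1))) = Add(Mul(39527, Pow(-45533, -1)), Mul(Mul(Add(-20055, -11259), Pow(Add(12652, -16977), -1)), Pow(-3438, -1))) = Add(Mul(39527, Rational(-1, 45533)), Mul(Mul(-31314, Pow(-4325, -1)), Rational(-1, 3438))) = Add(Rational(-39527, 45533), Mul(Mul(-31314, Rational(-1, 4325)), Rational(-1, 3438))) = Add(Rational(-39527, 45533), Mul(Rational(31314, 4325), Rational(-1, 3438))) = Add(Rational(-39527, 45533), Rational(-5219, 2478225)) = Rational(-98194436302, 112841018925)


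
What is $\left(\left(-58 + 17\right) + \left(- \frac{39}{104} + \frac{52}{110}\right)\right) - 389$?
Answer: $- \frac{189157}{440} \approx -429.9$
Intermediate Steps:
$\left(\left(-58 + 17\right) + \left(- \frac{39}{104} + \frac{52}{110}\right)\right) - 389 = \left(-41 + \left(\left(-39\right) \frac{1}{104} + 52 \cdot \frac{1}{110}\right)\right) - 389 = \left(-41 + \left(- \frac{3}{8} + \frac{26}{55}\right)\right) - 389 = \left(-41 + \frac{43}{440}\right) - 389 = - \frac{17997}{440} - 389 = - \frac{189157}{440}$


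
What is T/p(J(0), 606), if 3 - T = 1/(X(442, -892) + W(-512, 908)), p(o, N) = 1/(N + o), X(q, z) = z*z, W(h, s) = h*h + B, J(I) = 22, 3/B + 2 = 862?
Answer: 1713902299492/909714883 ≈ 1884.0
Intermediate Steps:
B = 3/860 (B = 3/(-2 + 862) = 3/860 ≈ 0.0034884)
W(h, s) = 3/860 + h**2 (W(h, s) = h*h + 3/860 = h**2 + 3/860 = 3/860 + h**2)
X(q, z) = z**2
T = 2729143789/909714883 (T = 3 - 1/((-892)**2 + (3/860 + (-512)**2)) = 3 - 1/(795664 + (3/860 + 262144)) = 3 - 1/(795664 + 225443843/860) = 3 - 1/909714883/860 = 3 - 1*860/909714883 = 3 - 860/909714883 = 2729143789/909714883 ≈ 3.0000)
T/p(J(0), 606) = 2729143789/(909714883*(1/(606 + 22))) = 2729143789/(909714883*(1/628)) = (2729143789/909714883)*628 = 1713902299492/909714883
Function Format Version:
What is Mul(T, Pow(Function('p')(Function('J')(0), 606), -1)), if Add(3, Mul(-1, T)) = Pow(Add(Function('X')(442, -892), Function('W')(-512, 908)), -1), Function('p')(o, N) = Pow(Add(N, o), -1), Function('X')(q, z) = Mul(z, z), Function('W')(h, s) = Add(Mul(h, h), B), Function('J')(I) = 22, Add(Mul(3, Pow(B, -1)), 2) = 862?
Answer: Rational(1713902299492, 909714883) ≈ 1884.0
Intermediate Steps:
B = Rational(3, 860) (B = Mul(3, Pow(Add(-2, 862), -1)) = Mul(3, Pow(860, -1)) = Mul(3, Rational(1, 860)) = Rational(3, 860) ≈ 0.0034884)
Function('W')(h, s) = Add(Rational(3, 860), Pow(h, 2)) (Function('W')(h, s) = Add(Mul(h, h), Rational(3, 860)) = Add(Pow(h, 2), Rational(3, 860)) = Add(Rational(3, 860), Pow(h, 2)))
Function('X')(q, z) = Pow(z, 2)
T = Rational(2729143789, 909714883) (T = Add(3, Mul(-1, Pow(Add(Pow(-892, 2), Add(Rational(3, 860), Pow(-512, 2))), -1))) = Add(3, Mul(-1, Pow(Add(795664, Add(Rational(3, 860), 262144)), -1))) = Add(3, Mul(-1, Pow(Add(795664, Rational(225443843, 860)), -1))) = Add(3, Mul(-1, Pow(Rational(909714883, 860), -1))) = Add(3, Mul(-1, Rational(860, 909714883))) = Add(3, Rational(-860, 909714883)) = Rational(2729143789, 909714883) ≈ 3.0000)
Mul(T, Pow(Function('p')(Function('J')(0), 606), -1)) = Mul(Rational(2729143789, 909714883), Pow(Pow(Add(606, 22), -1), -1)) = Mul(Rational(2729143789, 909714883), Pow(Pow(628, -1), -1)) = Mul(Rational(2729143789, 909714883), Pow(Rational(1, 628), -1)) = Mul(Rational(2729143789, 909714883), 628) = Rational(1713902299492, 909714883)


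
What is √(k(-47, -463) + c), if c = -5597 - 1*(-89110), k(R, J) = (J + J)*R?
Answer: 3*√14115 ≈ 356.42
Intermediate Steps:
k(R, J) = 2*J*R (k(R, J) = (2*J)*R = 2*J*R)
c = 83513 (c = -5597 + 89110 = 83513)
√(k(-47, -463) + c) = √(2*(-463)*(-47) + 83513) = √(43522 + 83513) = √127035 = 3*√14115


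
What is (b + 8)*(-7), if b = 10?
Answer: -126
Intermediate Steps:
(b + 8)*(-7) = (10 + 8)*(-7) = 18*(-7) = -126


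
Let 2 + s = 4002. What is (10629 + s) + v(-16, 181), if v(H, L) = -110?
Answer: 14519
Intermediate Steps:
s = 4000 (s = -2 + 4002 = 4000)
(10629 + s) + v(-16, 181) = (10629 + 4000) - 110 = 14629 - 110 = 14519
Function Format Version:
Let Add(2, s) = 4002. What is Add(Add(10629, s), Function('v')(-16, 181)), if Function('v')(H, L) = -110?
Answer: 14519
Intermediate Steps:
s = 4000 (s = Add(-2, 4002) = 4000)
Add(Add(10629, s), Function('v')(-16, 181)) = Add(Add(10629, 4000), -110) = Add(14629, -110) = 14519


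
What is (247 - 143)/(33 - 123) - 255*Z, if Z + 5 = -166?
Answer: 1962173/45 ≈ 43604.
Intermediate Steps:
Z = -171 (Z = -5 - 166 = -171)
(247 - 143)/(33 - 123) - 255*Z = (247 - 143)/(33 - 123) - 255*(-171) = 104/(-90) + 43605 = 104*(-1/90) + 43605 = -52/45 + 43605 = 1962173/45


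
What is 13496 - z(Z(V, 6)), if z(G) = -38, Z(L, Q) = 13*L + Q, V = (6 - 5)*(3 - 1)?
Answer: 13534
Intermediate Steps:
V = 2 (V = 1*2 = 2)
Z(L, Q) = Q + 13*L
13496 - z(Z(V, 6)) = 13496 - 1*(-38) = 13496 + 38 = 13534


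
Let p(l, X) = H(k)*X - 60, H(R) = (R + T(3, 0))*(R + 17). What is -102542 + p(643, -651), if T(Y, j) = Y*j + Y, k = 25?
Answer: -868178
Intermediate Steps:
T(Y, j) = Y + Y*j
H(R) = (3 + R)*(17 + R) (H(R) = (R + 3*(1 + 0))*(R + 17) = (R + 3*1)*(17 + R) = (R + 3)*(17 + R) = (3 + R)*(17 + R))
p(l, X) = -60 + 1176*X (p(l, X) = (51 + 25² + 20*25)*X - 60 = (51 + 625 + 500)*X - 60 = 1176*X - 60 = -60 + 1176*X)
-102542 + p(643, -651) = -102542 + (-60 + 1176*(-651)) = -102542 + (-60 - 765576) = -102542 - 765636 = -868178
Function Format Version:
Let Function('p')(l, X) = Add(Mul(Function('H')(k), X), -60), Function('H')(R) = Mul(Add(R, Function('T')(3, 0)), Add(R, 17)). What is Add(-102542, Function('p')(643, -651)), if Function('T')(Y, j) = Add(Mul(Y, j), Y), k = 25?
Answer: -868178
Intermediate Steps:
Function('T')(Y, j) = Add(Y, Mul(Y, j))
Function('H')(R) = Mul(Add(3, R), Add(17, R)) (Function('H')(R) = Mul(Add(R, Mul(3, Add(1, 0))), Add(R, 17)) = Mul(Add(R, Mul(3, 1)), Add(17, R)) = Mul(Add(R, 3), Add(17, R)) = Mul(Add(3, R), Add(17, R)))
Function('p')(l, X) = Add(-60, Mul(1176, X)) (Function('p')(l, X) = Add(Mul(Add(51, Pow(25, 2), Mul(20, 25)), X), -60) = Add(Mul(Add(51, 625, 500), X), -60) = Add(Mul(1176, X), -60) = Add(-60, Mul(1176, X)))
Add(-102542, Function('p')(643, -651)) = Add(-102542, Add(-60, Mul(1176, -651))) = Add(-102542, Add(-60, -765576)) = Add(-102542, -765636) = -868178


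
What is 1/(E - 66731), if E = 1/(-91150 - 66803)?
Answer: -157953/10540361644 ≈ -1.4986e-5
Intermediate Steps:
E = -1/157953 (E = 1/(-157953) = -1/157953 ≈ -6.3310e-6)
1/(E - 66731) = 1/(-1/157953 - 66731) = 1/(-10540361644/157953) = -157953/10540361644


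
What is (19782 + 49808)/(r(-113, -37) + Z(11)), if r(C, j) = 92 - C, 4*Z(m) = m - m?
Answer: 13918/41 ≈ 339.46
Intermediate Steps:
Z(m) = 0 (Z(m) = (m - m)/4 = (¼)*0 = 0)
(19782 + 49808)/(r(-113, -37) + Z(11)) = (19782 + 49808)/((92 - 1*(-113)) + 0) = 69590/((92 + 113) + 0) = 69590/(205 + 0) = 69590/205 = 69590*(1/205) = 13918/41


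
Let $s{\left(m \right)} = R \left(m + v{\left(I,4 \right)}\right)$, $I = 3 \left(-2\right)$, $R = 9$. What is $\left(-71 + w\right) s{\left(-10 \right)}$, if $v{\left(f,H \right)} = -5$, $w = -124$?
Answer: $26325$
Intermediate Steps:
$I = -6$
$s{\left(m \right)} = -45 + 9 m$ ($s{\left(m \right)} = 9 \left(m - 5\right) = 9 \left(-5 + m\right) = -45 + 9 m$)
$\left(-71 + w\right) s{\left(-10 \right)} = \left(-71 - 124\right) \left(-45 + 9 \left(-10\right)\right) = - 195 \left(-45 - 90\right) = \left(-195\right) \left(-135\right) = 26325$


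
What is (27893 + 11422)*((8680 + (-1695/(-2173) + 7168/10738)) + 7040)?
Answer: 1030162891754715/1666691 ≈ 6.1809e+8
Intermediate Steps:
(27893 + 11422)*((8680 + (-1695/(-2173) + 7168/10738)) + 7040) = 39315*((8680 + (-1695*(-1/2173) + 7168*(1/10738))) + 7040) = 39315*((8680 + (1695/2173 + 512/767)) + 7040) = 39315*((8680 + 2412641/1666691) + 7040) = 39315*(14469290521/1666691 + 7040) = 39315*(26202795161/1666691) = 1030162891754715/1666691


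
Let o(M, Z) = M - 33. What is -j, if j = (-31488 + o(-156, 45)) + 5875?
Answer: 25802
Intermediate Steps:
o(M, Z) = -33 + M
j = -25802 (j = (-31488 + (-33 - 156)) + 5875 = (-31488 - 189) + 5875 = -31677 + 5875 = -25802)
-j = -1*(-25802) = 25802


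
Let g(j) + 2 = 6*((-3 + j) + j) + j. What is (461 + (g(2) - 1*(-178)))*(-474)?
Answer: -305730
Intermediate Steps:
g(j) = -20 + 13*j (g(j) = -2 + (6*((-3 + j) + j) + j) = -2 + (6*(-3 + 2*j) + j) = -2 + ((-18 + 12*j) + j) = -2 + (-18 + 13*j) = -20 + 13*j)
(461 + (g(2) - 1*(-178)))*(-474) = (461 + ((-20 + 13*2) - 1*(-178)))*(-474) = (461 + ((-20 + 26) + 178))*(-474) = (461 + (6 + 178))*(-474) = (461 + 184)*(-474) = 645*(-474) = -305730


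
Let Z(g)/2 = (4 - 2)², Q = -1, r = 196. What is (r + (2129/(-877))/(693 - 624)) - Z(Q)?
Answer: 11374315/60513 ≈ 187.96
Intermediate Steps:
Z(g) = 8 (Z(g) = 2*(4 - 2)² = 2*2² = 2*4 = 8)
(r + (2129/(-877))/(693 - 624)) - Z(Q) = (196 + (2129/(-877))/(693 - 624)) - 1*8 = (196 + (2129*(-1/877))/69) - 8 = (196 - 2129/877*1/69) - 8 = (196 - 2129/60513) - 8 = 11858419/60513 - 8 = 11374315/60513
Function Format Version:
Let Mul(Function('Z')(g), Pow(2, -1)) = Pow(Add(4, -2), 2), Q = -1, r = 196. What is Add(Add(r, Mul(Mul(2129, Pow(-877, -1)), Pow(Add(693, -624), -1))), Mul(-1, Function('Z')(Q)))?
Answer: Rational(11374315, 60513) ≈ 187.96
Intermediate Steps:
Function('Z')(g) = 8 (Function('Z')(g) = Mul(2, Pow(Add(4, -2), 2)) = Mul(2, Pow(2, 2)) = Mul(2, 4) = 8)
Add(Add(r, Mul(Mul(2129, Pow(-877, -1)), Pow(Add(693, -624), -1))), Mul(-1, Function('Z')(Q))) = Add(Add(196, Mul(Mul(2129, Pow(-877, -1)), Pow(Add(693, -624), -1))), Mul(-1, 8)) = Add(Add(196, Mul(Mul(2129, Rational(-1, 877)), Pow(69, -1))), -8) = Add(Add(196, Mul(Rational(-2129, 877), Rational(1, 69))), -8) = Add(Add(196, Rational(-2129, 60513)), -8) = Add(Rational(11858419, 60513), -8) = Rational(11374315, 60513)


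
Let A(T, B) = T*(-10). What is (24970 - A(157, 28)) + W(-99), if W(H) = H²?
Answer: 36341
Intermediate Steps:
A(T, B) = -10*T
(24970 - A(157, 28)) + W(-99) = (24970 - (-10)*157) + (-99)² = (24970 - 1*(-1570)) + 9801 = (24970 + 1570) + 9801 = 26540 + 9801 = 36341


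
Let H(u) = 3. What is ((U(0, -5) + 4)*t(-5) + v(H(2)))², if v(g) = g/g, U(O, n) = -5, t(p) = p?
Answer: 36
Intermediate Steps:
v(g) = 1
((U(0, -5) + 4)*t(-5) + v(H(2)))² = ((-5 + 4)*(-5) + 1)² = (-1*(-5) + 1)² = (5 + 1)² = 6² = 36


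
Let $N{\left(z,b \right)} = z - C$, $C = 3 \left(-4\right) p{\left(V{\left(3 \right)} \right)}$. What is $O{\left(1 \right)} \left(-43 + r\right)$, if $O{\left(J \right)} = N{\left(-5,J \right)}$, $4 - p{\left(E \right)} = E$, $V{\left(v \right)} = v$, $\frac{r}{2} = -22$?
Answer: $-609$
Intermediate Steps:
$r = -44$ ($r = 2 \left(-22\right) = -44$)
$p{\left(E \right)} = 4 - E$
$C = -12$ ($C = 3 \left(-4\right) \left(4 - 3\right) = - 12 \left(4 - 3\right) = \left(-12\right) 1 = -12$)
$N{\left(z,b \right)} = 12 + z$ ($N{\left(z,b \right)} = z - -12 = z + 12 = 12 + z$)
$O{\left(J \right)} = 7$ ($O{\left(J \right)} = 12 - 5 = 7$)
$O{\left(1 \right)} \left(-43 + r\right) = 7 \left(-43 - 44\right) = 7 \left(-87\right) = -609$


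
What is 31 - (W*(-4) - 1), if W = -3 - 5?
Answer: 0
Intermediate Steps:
W = -8 (W = -3 - 1*5 = -3 - 5 = -8)
31 - (W*(-4) - 1) = 31 - (-8*(-4) - 1) = 31 - (32 - 1) = 31 - 1*31 = 31 - 31 = 0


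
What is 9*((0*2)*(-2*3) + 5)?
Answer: 45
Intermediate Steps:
9*((0*2)*(-2*3) + 5) = 9*(0*(-6) + 5) = 9*(0 + 5) = 9*5 = 45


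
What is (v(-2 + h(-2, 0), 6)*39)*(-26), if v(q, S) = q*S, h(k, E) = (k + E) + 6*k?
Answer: 97344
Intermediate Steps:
h(k, E) = E + 7*k (h(k, E) = (E + k) + 6*k = E + 7*k)
v(q, S) = S*q
(v(-2 + h(-2, 0), 6)*39)*(-26) = ((6*(-2 + (0 + 7*(-2))))*39)*(-26) = ((6*(-2 + (0 - 14)))*39)*(-26) = ((6*(-2 - 14))*39)*(-26) = ((6*(-16))*39)*(-26) = -96*39*(-26) = -3744*(-26) = 97344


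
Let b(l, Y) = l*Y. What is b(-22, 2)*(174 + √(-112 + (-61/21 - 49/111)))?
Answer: -7656 - 88*I*√17409462/777 ≈ -7656.0 - 472.56*I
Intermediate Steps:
b(l, Y) = Y*l
b(-22, 2)*(174 + √(-112 + (-61/21 - 49/111))) = (2*(-22))*(174 + √(-112 + (-61/21 - 49/111))) = -44*(174 + √(-112 + (-61*1/21 - 49*1/111))) = -44*(174 + √(-112 + (-61/21 - 49/111))) = -44*(174 + √(-112 - 2600/777)) = -44*(174 + √(-89624/777)) = -44*(174 + 2*I*√17409462/777) = -7656 - 88*I*√17409462/777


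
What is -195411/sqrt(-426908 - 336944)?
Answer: 195411*I*sqrt(190963)/381926 ≈ 223.59*I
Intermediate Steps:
-195411/sqrt(-426908 - 336944) = -195411*(-I*sqrt(190963)/381926) = -(-195411)*I*sqrt(190963)/381926 = 195411*I*sqrt(190963)/381926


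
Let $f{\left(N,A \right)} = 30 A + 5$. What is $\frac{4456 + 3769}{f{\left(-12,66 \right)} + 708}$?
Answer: $\frac{8225}{2693} \approx 3.0542$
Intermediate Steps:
$f{\left(N,A \right)} = 5 + 30 A$
$\frac{4456 + 3769}{f{\left(-12,66 \right)} + 708} = \frac{4456 + 3769}{\left(5 + 30 \cdot 66\right) + 708} = \frac{8225}{\left(5 + 1980\right) + 708} = \frac{8225}{1985 + 708} = \frac{8225}{2693}$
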